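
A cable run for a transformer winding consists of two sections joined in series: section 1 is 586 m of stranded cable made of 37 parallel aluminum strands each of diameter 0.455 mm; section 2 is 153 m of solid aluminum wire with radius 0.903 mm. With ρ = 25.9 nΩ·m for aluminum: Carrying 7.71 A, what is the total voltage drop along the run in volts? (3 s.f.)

ρ = 25.9 nΩ·m = 2.59×10^-8 Ω·m
Section 1: A_strand = π(2.2750e-04)² = 1.626e-07 m²; R₁ = ρL/(N·A_s) = (2.59×10^-8)(586)/(37×1.626e-07) = 2.523 Ω
Section 2: A = πr² = π(9.0300e-04 m)² = 2.562e-06 m²
R₂ = (2.59×10^-8)(153)/(2.562e-06) = 1.547 Ω
R = R₁ + R₂ = 4.07 Ω
V = IR = 7.71 × 4.07 = 31.4 V

31.4 V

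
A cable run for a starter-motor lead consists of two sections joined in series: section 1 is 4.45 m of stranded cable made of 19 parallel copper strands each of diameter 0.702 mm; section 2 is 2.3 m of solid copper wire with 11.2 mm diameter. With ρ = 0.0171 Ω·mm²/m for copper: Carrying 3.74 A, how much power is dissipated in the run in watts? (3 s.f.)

0.150 W

ρ = 0.0171 Ω·mm²/m = 1.71×10^-8 Ω·m
Section 1: A_strand = π(3.5100e-04)² = 3.870e-07 m²; R₁ = ρL/(N·A_s) = (1.71×10^-8)(4.45)/(19×3.870e-07) = 0.01035 Ω
Section 2: A = π(d/2)² = π(5.6000e-03 m)² = 9.852e-05 m²
R₂ = (1.71×10^-8)(2.3)/(9.852e-05) = 3.992×10^-4 Ω
R = R₁ + R₂ = 0.01075 Ω
P = I²R = (3.74)² × 0.01075 = 0.150 W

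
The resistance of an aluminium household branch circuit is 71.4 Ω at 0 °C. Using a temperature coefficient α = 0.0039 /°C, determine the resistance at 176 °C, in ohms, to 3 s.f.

120 Ω

ΔT = 176 − 0 = 176 °C
R = R₀(1 + αΔT) = 71.4 × (1 + 0.0039×176) = 71.4 × 1.686 = 120 Ω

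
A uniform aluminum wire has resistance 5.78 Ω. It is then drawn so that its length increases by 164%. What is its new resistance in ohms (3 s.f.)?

k = 1 + 164/100 = 2.64; volume constant ⇒ A' = A/k, so R' = k²R.
R' = 6.97 × 5.78 = 40.3 Ω

40.3 Ω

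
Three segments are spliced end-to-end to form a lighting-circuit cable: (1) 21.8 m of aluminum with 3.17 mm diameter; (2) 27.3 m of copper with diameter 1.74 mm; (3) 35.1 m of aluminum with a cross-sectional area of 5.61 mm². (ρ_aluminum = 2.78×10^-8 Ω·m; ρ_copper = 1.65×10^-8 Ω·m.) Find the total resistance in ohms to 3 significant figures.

Seg 1: A = π(d/2)² = π(1.5850e-03 m)² = 7.892e-06 m²
R_1 = (2.78×10^-8)(21.8)/(7.892e-06) = 0.07679 Ω
Seg 2: A = π(d/2)² = π(8.7000e-04 m)² = 2.378e-06 m²
R_2 = (1.65×10^-8)(27.3)/(2.378e-06) = 0.1894 Ω
Seg 3: A = 5.61 mm² = 5.610e-06 m²
R_3 = (2.78×10^-8)(35.1)/(5.610e-06) = 0.1739 Ω
R_total = R_1 + R_2 + R_3 = 0.440 Ω

0.440 Ω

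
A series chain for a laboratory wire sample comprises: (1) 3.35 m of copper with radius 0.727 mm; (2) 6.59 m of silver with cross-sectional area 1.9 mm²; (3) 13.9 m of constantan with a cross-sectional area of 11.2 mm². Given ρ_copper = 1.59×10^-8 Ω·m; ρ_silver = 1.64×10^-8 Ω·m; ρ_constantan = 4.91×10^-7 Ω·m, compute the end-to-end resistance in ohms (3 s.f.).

0.698 Ω

Seg 1: A = πr² = π(7.2700e-04 m)² = 1.660e-06 m²
R_1 = (1.59×10^-8)(3.35)/(1.660e-06) = 0.03208 Ω
Seg 2: A = 1.9 mm² = 1.900e-06 m²
R_2 = (1.64×10^-8)(6.59)/(1.900e-06) = 0.05688 Ω
Seg 3: A = 11.2 mm² = 1.120e-05 m²
R_3 = (4.91×10^-7)(13.9)/(1.120e-05) = 0.6094 Ω
R_total = R_1 + R_2 + R_3 = 0.698 Ω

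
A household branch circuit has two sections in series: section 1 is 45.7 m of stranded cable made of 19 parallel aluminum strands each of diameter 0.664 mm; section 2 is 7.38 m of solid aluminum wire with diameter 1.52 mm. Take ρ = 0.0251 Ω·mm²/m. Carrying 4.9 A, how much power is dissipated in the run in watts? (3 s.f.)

6.64 W

ρ = 0.0251 Ω·mm²/m = 2.51×10^-8 Ω·m
Section 1: A_strand = π(3.3200e-04)² = 3.463e-07 m²; R₁ = ρL/(N·A_s) = (2.51×10^-8)(45.7)/(19×3.463e-07) = 0.1743 Ω
Section 2: A = π(d/2)² = π(7.6000e-04 m)² = 1.815e-06 m²
R₂ = (2.51×10^-8)(7.38)/(1.815e-06) = 0.1021 Ω
R = R₁ + R₂ = 0.2764 Ω
P = I²R = (4.9)² × 0.2764 = 6.64 W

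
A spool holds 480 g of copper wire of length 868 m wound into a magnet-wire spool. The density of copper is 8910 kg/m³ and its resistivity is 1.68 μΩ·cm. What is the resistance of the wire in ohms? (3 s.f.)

235 Ω

ρ = 1.68 μΩ·cm = 1.68×10^-8 Ω·m
A = m/(density·L) = 0.48/(8910×868) = 6.2065e-08 m²
R = ρL/A = (1.68×10^-8)(868)/(6.2065e-08) = 235 Ω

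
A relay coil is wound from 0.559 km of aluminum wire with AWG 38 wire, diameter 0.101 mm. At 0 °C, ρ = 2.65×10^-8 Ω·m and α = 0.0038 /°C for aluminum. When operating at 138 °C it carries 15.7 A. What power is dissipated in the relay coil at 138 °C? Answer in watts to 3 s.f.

A = π(0.101/2 mm)² = π(5.0500e-05 m)² = 8.012e-09 m²
R₍0₎ = ρL/A = (2.65×10^-8)(559)/(8.012e-09) = 1849 Ω
R₍138₎ = R₍0₎(1 + αΔT) = 1849 × (1 + 0.0038×138) = 2819 Ω
P = I²R = (15.7)² × 2819 = 6.95×10^5 W

6.95×10^5 W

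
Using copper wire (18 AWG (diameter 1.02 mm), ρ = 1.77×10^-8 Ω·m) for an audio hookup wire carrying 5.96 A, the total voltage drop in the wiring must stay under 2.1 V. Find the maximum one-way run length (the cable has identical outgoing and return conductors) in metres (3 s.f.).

8.13 m

A = π(1.02/2 mm)² = π(5.1000e-04 m)² = 8.171e-07 m²
L_max = V_max·A/(2·ρI) = (2.1)(8.171e-07)/(2×1.77×10^-8×5.96) = 8.13 m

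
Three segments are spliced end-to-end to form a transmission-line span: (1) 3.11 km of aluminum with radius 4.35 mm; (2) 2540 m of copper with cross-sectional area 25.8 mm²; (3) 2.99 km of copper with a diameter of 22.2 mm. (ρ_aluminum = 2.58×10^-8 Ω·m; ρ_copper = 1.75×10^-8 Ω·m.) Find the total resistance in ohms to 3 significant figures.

3.21 Ω

Seg 1: A = πr² = π(4.3500e-03 m)² = 5.945e-05 m²
R_1 = (2.58×10^-8)(3110)/(5.945e-05) = 1.35 Ω
Seg 2: A = 25.8 mm² = 2.580e-05 m²
R_2 = (1.75×10^-8)(2540)/(2.580e-05) = 1.723 Ω
Seg 3: A = π(d/2)² = π(1.1100e-02 m)² = 3.871e-04 m²
R_3 = (1.75×10^-8)(2990)/(3.871e-04) = 0.1352 Ω
R_total = R_1 + R_2 + R_3 = 3.21 Ω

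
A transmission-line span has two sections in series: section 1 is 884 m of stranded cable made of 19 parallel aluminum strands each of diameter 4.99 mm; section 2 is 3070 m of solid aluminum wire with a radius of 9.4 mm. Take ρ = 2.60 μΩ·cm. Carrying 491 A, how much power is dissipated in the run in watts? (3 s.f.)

ρ = 2.60 μΩ·cm = 2.60×10^-8 Ω·m
Section 1: A_strand = π(2.4950e-03)² = 1.956e-05 m²; R₁ = ρL/(N·A_s) = (2.60×10^-8)(884)/(19×1.956e-05) = 0.06186 Ω
Section 2: A = πr² = π(9.4000e-03 m)² = 2.776e-04 m²
R₂ = (2.60×10^-8)(3070)/(2.776e-04) = 0.2875 Ω
R = R₁ + R₂ = 0.3494 Ω
P = I²R = (491)² × 0.3494 = 84200 W

84200 W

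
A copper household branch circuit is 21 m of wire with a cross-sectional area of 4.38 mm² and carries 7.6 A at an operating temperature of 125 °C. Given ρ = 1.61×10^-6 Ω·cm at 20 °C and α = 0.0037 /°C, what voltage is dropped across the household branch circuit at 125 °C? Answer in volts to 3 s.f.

ρ = 1.61×10^-6 Ω·cm = 1.61×10^-8 Ω·m
A = 4.38 mm² = 4.380e-06 m²
R₍20₎ = ρL/A = (1.61×10^-8)(21)/(4.380e-06) = 0.07719 Ω
R₍125₎ = R₍20₎(1 + αΔT) = 0.07719 × (1 + 0.0037×105) = 0.1072 Ω
V = IR = 7.6 × 0.1072 = 0.815 V

0.815 V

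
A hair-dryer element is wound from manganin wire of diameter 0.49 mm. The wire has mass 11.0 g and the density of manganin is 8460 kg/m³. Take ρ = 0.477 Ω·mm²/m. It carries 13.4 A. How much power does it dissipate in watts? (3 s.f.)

3130 W

ρ = 0.477 Ω·mm²/m = 4.77×10^-7 Ω·m
A = π(d/2)² = π(2.4500e-04 m)² = 1.8857e-07 m²
L = m/(density·A) = 0.011/(8460×1.8857e-07) = 6.895 m
R = ρL/A = (4.77×10^-7)(6.895)/(1.8857e-07) = 17.44 Ω
P = I²R = (13.4)² × 17.44 = 3130 W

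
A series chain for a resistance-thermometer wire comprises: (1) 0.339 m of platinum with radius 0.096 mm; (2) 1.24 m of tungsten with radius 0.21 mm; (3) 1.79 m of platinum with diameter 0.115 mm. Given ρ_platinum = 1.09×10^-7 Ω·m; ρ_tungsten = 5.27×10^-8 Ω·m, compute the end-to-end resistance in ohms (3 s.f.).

20.5 Ω

Seg 1: A = πr² = π(9.6000e-05 m)² = 2.895e-08 m²
R_1 = (1.09×10^-7)(0.339)/(2.895e-08) = 1.276 Ω
Seg 2: A = πr² = π(2.1000e-04 m)² = 1.385e-07 m²
R_2 = (5.27×10^-8)(1.24)/(1.385e-07) = 0.4717 Ω
Seg 3: A = π(d/2)² = π(5.7500e-05 m)² = 1.039e-08 m²
R_3 = (1.09×10^-7)(1.79)/(1.039e-08) = 18.78 Ω
R_total = R_1 + R_2 + R_3 = 20.5 Ω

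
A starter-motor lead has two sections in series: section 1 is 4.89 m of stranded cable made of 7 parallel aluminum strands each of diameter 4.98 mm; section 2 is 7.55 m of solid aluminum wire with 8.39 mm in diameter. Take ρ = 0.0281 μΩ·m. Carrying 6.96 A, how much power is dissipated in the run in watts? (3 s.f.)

0.235 W

ρ = 0.0281 μΩ·m = 2.81×10^-8 Ω·m
Section 1: A_strand = π(2.4900e-03)² = 1.948e-05 m²; R₁ = ρL/(N·A_s) = (2.81×10^-8)(4.89)/(7×1.948e-05) = 0.001008 Ω
Section 2: A = π(d/2)² = π(4.1950e-03 m)² = 5.529e-05 m²
R₂ = (2.81×10^-8)(7.55)/(5.529e-05) = 0.003837 Ω
R = R₁ + R₂ = 0.004845 Ω
P = I²R = (6.96)² × 0.004845 = 0.235 W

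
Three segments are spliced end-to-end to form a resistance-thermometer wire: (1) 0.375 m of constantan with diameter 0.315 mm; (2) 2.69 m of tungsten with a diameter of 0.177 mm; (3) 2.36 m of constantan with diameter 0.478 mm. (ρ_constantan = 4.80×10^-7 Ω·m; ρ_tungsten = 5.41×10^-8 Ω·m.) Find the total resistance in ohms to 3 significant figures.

Seg 1: A = π(d/2)² = π(1.5750e-04 m)² = 7.793e-08 m²
R_1 = (4.80×10^-7)(0.375)/(7.793e-08) = 2.31 Ω
Seg 2: A = π(d/2)² = π(8.8500e-05 m)² = 2.461e-08 m²
R_2 = (5.41×10^-8)(2.69)/(2.461e-08) = 5.914 Ω
Seg 3: A = π(d/2)² = π(2.3900e-04 m)² = 1.795e-07 m²
R_3 = (4.80×10^-7)(2.36)/(1.795e-07) = 6.313 Ω
R_total = R_1 + R_2 + R_3 = 14.5 Ω

14.5 Ω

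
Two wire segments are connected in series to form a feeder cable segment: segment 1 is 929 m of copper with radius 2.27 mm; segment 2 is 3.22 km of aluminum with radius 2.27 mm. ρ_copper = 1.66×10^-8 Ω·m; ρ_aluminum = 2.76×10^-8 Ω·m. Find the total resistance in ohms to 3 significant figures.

Segment 1: A = πr² = π(2.2700e-03 m)² = 1.619e-05 m²
R₁ = ρL/A = (1.66×10^-8)(929)/(1.619e-05) = 0.9526 Ω
R₂ = (2.76×10^-8)(3220)/(1.619e-05) = 5.49 Ω
R = R₁ + R₂ = 6.44 Ω

6.44 Ω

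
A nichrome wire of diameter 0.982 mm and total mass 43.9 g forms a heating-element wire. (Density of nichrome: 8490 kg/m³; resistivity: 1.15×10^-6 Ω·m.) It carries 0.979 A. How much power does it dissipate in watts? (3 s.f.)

A = π(d/2)² = π(4.9100e-04 m)² = 7.5738e-07 m²
L = m/(density·A) = 0.0439/(8490×7.5738e-07) = 6.827 m
R = ρL/A = (1.15×10^-6)(6.827)/(7.5738e-07) = 10.37 Ω
P = I²R = (0.979)² × 10.37 = 9.94 W

9.94 W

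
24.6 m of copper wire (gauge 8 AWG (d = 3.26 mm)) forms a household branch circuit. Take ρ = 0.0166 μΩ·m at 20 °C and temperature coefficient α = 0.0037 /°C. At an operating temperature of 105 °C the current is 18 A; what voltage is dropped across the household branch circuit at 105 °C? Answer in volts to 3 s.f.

ρ = 0.0166 μΩ·m = 1.66×10^-8 Ω·m
A = π(3.26/2 mm)² = π(1.6300e-03 m)² = 8.347e-06 m²
R₍20₎ = ρL/A = (1.66×10^-8)(24.6)/(8.347e-06) = 0.04892 Ω
R₍105₎ = R₍20₎(1 + αΔT) = 0.04892 × (1 + 0.0037×85) = 0.06431 Ω
V = IR = 18 × 0.06431 = 1.16 V

1.16 V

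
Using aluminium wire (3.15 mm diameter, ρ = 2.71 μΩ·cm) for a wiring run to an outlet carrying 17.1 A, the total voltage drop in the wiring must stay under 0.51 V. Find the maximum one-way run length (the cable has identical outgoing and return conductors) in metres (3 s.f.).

4.29 m

ρ = 2.71 μΩ·cm = 2.71×10^-8 Ω·m
A = π(d/2)² = π(1.5750e-03 m)² = 7.793e-06 m²
L_max = V_max·A/(2·ρI) = (0.51)(7.793e-06)/(2×2.71×10^-8×17.1) = 4.29 m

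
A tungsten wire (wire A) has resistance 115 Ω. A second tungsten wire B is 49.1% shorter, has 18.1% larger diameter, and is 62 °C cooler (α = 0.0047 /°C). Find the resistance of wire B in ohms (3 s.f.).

R ∝ ρL/d² with ρ ∝ (1+αΔT), so R_B/R_A = (1 − 49.1/100) × (1 + 18.1/100)⁻² × (1 − 0.0047×62)
= 0.509 × 0.717 × 0.7086 = 0.2586
R_B = 0.2586 × 115 = 29.7 Ω

29.7 Ω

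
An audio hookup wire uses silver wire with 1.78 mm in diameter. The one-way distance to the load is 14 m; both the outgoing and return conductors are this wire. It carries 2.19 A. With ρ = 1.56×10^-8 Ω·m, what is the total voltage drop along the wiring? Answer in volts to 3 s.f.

0.384 V

A = π(d/2)² = π(8.9000e-04 m)² = 2.488e-06 m²
Total conductor length (both ways) L = 2 × 14 = 28 m
R = ρL/A = (1.56×10^-8)(28)/(2.488e-06) = 0.1755 Ω
V = IR = 2.19 × 0.1755 = 0.384 V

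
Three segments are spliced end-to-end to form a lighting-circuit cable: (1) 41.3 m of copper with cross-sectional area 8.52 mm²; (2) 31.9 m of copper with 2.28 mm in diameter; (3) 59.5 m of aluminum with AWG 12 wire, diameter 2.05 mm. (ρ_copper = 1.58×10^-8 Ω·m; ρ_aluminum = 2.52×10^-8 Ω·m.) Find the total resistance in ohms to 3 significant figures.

Seg 1: A = 8.52 mm² = 8.520e-06 m²
R_1 = (1.58×10^-8)(41.3)/(8.520e-06) = 0.07659 Ω
Seg 2: A = π(d/2)² = π(1.1400e-03 m)² = 4.083e-06 m²
R_2 = (1.58×10^-8)(31.9)/(4.083e-06) = 0.1234 Ω
Seg 3: A = π(2.05/2 mm)² = π(1.0250e-03 m)² = 3.301e-06 m²
R_3 = (2.52×10^-8)(59.5)/(3.301e-06) = 0.4543 Ω
R_total = R_1 + R_2 + R_3 = 0.654 Ω

0.654 Ω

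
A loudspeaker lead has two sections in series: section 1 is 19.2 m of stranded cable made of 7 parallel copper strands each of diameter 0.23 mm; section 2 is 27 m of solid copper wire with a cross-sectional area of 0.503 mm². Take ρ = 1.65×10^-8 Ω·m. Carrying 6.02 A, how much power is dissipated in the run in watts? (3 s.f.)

Section 1: A_strand = π(1.1500e-04)² = 4.155e-08 m²; R₁ = ρL/(N·A_s) = (1.65×10^-8)(19.2)/(7×4.155e-08) = 1.089 Ω
Section 2: A = 0.503 mm² = 5.030e-07 m²
R₂ = (1.65×10^-8)(27)/(5.030e-07) = 0.8857 Ω
R = R₁ + R₂ = 1.975 Ω
P = I²R = (6.02)² × 1.975 = 71.6 W

71.6 W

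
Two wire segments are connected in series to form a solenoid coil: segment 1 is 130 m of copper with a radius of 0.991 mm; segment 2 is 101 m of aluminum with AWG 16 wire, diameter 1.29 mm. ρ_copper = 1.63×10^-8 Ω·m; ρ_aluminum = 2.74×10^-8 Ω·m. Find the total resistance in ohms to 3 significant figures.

Segment 1: A = πr² = π(9.9100e-04 m)² = 3.085e-06 m²
R₁ = ρL/A = (1.63×10^-8)(130)/(3.085e-06) = 0.6868 Ω
Segment 2: A = π(1.29/2 mm)² = π(6.4500e-04 m)² = 1.307e-06 m²
R₂ = (2.74×10^-8)(101)/(1.307e-06) = 2.117 Ω
R = R₁ + R₂ = 2.80 Ω

2.80 Ω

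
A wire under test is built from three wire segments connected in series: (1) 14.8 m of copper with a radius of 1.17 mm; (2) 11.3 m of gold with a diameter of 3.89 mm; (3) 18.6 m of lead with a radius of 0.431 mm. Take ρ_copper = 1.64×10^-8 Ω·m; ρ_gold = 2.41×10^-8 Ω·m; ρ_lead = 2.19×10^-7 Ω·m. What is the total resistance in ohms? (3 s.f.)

Seg 1: A = πr² = π(1.1700e-03 m)² = 4.301e-06 m²
R_1 = (1.64×10^-8)(14.8)/(4.301e-06) = 0.05644 Ω
Seg 2: A = π(d/2)² = π(1.9450e-03 m)² = 1.188e-05 m²
R_2 = (2.41×10^-8)(11.3)/(1.188e-05) = 0.02291 Ω
Seg 3: A = πr² = π(4.3100e-04 m)² = 5.836e-07 m²
R_3 = (2.19×10^-7)(18.6)/(5.836e-07) = 6.98 Ω
R_total = R_1 + R_2 + R_3 = 7.06 Ω

7.06 Ω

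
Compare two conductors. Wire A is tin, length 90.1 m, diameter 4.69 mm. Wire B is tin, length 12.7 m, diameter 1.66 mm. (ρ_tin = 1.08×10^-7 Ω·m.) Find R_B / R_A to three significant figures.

R ∝ ρL/d², so R_B/R_A = (L_B/L_A) × (d_A/d_B)²
= (12.7/90.1) × (4.69/1.66)² = 1.13

1.13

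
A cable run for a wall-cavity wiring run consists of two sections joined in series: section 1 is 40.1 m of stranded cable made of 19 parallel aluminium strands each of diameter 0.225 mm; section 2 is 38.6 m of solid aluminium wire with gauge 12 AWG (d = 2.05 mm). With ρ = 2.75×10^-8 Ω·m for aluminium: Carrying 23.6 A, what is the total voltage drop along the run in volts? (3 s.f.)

Section 1: A_strand = π(1.1250e-04)² = 3.976e-08 m²; R₁ = ρL/(N·A_s) = (2.75×10^-8)(40.1)/(19×3.976e-08) = 1.46 Ω
Section 2: A = π(2.05/2 mm)² = π(1.0250e-03 m)² = 3.301e-06 m²
R₂ = (2.75×10^-8)(38.6)/(3.301e-06) = 0.3216 Ω
R = R₁ + R₂ = 1.781 Ω
V = IR = 23.6 × 1.781 = 42.0 V

42.0 V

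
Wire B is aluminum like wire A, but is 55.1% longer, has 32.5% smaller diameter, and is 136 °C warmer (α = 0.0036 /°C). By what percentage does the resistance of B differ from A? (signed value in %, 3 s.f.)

407%

R ∝ ρL/d² with ρ ∝ (1+αΔT), so R_B/R_A = (1 + 55.1/100) × (1 − 32.5/100)⁻² × (1 + 0.0036×136)
= 1.551 × 2.195 × 1.49 = 5.071
(R_B − R_A)/R_A = 5.071 − 1 = 407%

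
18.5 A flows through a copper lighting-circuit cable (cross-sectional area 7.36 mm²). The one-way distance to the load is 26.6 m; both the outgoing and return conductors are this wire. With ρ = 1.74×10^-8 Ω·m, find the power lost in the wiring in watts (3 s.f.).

A = 7.36 mm² = 7.360e-06 m²
Total conductor length (both ways) L = 2 × 26.6 = 53.2 m
R = ρL/A = (1.74×10^-8)(53.2)/(7.360e-06) = 0.1258 Ω
P = I²R = (18.5)² × 0.1258 = 43.0 W

43.0 W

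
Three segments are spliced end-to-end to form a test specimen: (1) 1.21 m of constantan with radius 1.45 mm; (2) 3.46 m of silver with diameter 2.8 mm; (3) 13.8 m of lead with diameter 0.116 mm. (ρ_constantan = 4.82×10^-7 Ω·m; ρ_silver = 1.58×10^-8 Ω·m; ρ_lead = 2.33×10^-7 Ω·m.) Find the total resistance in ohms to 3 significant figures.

304 Ω

Seg 1: A = πr² = π(1.4500e-03 m)² = 6.605e-06 m²
R_1 = (4.82×10^-7)(1.21)/(6.605e-06) = 0.0883 Ω
Seg 2: A = π(d/2)² = π(1.4000e-03 m)² = 6.158e-06 m²
R_2 = (1.58×10^-8)(3.46)/(6.158e-06) = 0.008878 Ω
Seg 3: A = π(d/2)² = π(5.8000e-05 m)² = 1.057e-08 m²
R_3 = (2.33×10^-7)(13.8)/(1.057e-08) = 304.2 Ω
R_total = R_1 + R_2 + R_3 = 304 Ω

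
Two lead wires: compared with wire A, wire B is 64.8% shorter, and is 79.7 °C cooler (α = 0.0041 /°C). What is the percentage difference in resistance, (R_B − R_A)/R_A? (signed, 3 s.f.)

-76.3%

R ∝ ρL/d² with ρ ∝ (1+αΔT), so R_B/R_A = (1 − 64.8/100) × (1 − 0.0041×79.7)
= 0.352 × 0.6732 = 0.237
(R_B − R_A)/R_A = 0.237 − 1 = -76.3%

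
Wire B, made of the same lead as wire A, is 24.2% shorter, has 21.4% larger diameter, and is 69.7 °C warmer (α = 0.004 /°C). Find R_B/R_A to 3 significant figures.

0.658

R ∝ ρL/d² with ρ ∝ (1+αΔT), so R_B/R_A = (1 − 24.2/100) × (1 + 21.4/100)⁻² × (1 + 0.004×69.7)
= 0.758 × 0.6785 × 1.279 = 0.658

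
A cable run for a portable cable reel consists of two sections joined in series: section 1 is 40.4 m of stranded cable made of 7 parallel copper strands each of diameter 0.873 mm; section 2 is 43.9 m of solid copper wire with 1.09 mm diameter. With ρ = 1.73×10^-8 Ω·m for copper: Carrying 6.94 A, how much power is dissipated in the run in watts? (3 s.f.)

Section 1: A_strand = π(4.3650e-04)² = 5.986e-07 m²; R₁ = ρL/(N·A_s) = (1.73×10^-8)(40.4)/(7×5.986e-07) = 0.1668 Ω
Section 2: A = π(d/2)² = π(5.4500e-04 m)² = 9.331e-07 m²
R₂ = (1.73×10^-8)(43.9)/(9.331e-07) = 0.8139 Ω
R = R₁ + R₂ = 0.9807 Ω
P = I²R = (6.94)² × 0.9807 = 47.2 W

47.2 W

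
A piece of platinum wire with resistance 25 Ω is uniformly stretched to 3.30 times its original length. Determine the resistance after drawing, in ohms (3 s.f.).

Volume constant ⇒ A' = A/k with k = 3.3. R' = ρ(kL)/(A/k) = k²R.
R' = 10.89 × 25 = 272 Ω

272 Ω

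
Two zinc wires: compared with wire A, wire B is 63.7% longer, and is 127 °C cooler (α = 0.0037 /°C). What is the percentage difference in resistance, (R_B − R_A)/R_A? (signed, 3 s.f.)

-13.2%

R ∝ ρL/d² with ρ ∝ (1+αΔT), so R_B/R_A = (1 + 63.7/100) × (1 − 0.0037×127)
= 1.637 × 0.5301 = 0.8678
(R_B − R_A)/R_A = 0.8678 − 1 = -13.2%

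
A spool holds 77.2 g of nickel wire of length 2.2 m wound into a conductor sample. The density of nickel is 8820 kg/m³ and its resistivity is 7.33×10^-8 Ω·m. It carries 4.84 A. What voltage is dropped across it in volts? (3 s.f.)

A = m/(density·L) = 0.0772/(8820×2.2) = 3.9786e-06 m²
R = ρL/A = (7.33×10^-8)(2.2)/(3.9786e-06) = 0.04053 Ω
V = IR = 4.84 × 0.04053 = 0.196 V

0.196 V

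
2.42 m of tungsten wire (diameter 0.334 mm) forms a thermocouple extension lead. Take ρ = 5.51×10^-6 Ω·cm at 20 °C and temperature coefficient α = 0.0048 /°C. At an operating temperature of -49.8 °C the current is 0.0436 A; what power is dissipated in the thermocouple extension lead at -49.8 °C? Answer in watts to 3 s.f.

0.00192 W

ρ = 5.51×10^-6 Ω·cm = 5.51×10^-8 Ω·m
A = π(d/2)² = π(1.6700e-04 m)² = 8.762e-08 m²
R₍20₎ = ρL/A = (5.51×10^-8)(2.42)/(8.762e-08) = 1.522 Ω
R₍-49.8₎ = R₍20₎(1 + αΔT) = 1.522 × (1 + 0.0048×-69.8) = 1.012 Ω
P = I²R = (0.0436)² × 1.012 = 0.00192 W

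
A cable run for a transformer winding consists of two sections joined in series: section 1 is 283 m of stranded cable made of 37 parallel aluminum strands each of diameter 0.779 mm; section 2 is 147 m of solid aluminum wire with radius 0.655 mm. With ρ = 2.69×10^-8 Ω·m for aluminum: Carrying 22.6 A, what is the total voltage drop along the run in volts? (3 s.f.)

Section 1: A_strand = π(3.8950e-04)² = 4.766e-07 m²; R₁ = ρL/(N·A_s) = (2.69×10^-8)(283)/(37×4.766e-07) = 0.4317 Ω
Section 2: A = πr² = π(6.5500e-04 m)² = 1.348e-06 m²
R₂ = (2.69×10^-8)(147)/(1.348e-06) = 2.934 Ω
R = R₁ + R₂ = 3.366 Ω
V = IR = 22.6 × 3.366 = 76.1 V

76.1 V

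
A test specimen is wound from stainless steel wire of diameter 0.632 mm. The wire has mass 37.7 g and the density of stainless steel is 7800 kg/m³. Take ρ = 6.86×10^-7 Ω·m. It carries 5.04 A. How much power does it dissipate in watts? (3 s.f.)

A = π(d/2)² = π(3.1600e-04 m)² = 3.1371e-07 m²
L = m/(density·A) = 0.0377/(7800×3.1371e-07) = 15.41 m
R = ρL/A = (6.86×10^-7)(15.41)/(3.1371e-07) = 33.69 Ω
P = I²R = (5.04)² × 33.69 = 856 W

856 W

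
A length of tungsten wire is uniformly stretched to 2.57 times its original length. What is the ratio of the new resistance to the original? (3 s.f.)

Volume constant ⇒ A' = A/k with k = 2.57. R' = ρ(kL)/(A/k) = k²R.
Factor = 6.60

6.60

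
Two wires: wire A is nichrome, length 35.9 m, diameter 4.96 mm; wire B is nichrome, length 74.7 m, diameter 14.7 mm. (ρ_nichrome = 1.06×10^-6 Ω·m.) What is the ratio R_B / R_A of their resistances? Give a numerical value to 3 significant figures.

R ∝ ρL/d², so R_B/R_A = (L_B/L_A) × (d_A/d_B)²
= (74.7/35.9) × (4.96/14.7)² = 0.237

0.237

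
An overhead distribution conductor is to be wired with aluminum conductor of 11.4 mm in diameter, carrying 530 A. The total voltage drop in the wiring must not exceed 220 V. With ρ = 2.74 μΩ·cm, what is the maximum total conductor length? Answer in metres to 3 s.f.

1550 m

ρ = 2.74 μΩ·cm = 2.74×10^-8 Ω·m
A = π(d/2)² = π(5.7000e-03 m)² = 1.021e-04 m²
L_max = V_max·A/(1·ρI) = (220)(1.021e-04)/(2.74×10^-8×530) = 1550 m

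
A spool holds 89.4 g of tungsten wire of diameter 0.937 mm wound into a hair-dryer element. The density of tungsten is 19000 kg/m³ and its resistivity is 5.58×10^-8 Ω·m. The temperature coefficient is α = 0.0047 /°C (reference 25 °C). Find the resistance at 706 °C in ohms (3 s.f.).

2.32 Ω

A = π(d/2)² = π(4.6850e-04 m)² = 6.8956e-07 m²
L = m/(density·A) = 0.0894/(19000×6.8956e-07) = 6.824 m
R = ρL/A = (5.58×10^-8)(6.824)/(6.8956e-07) = 0.5522 Ω
R(706 °C) = 0.5522 × (1 + 0.0047×681) = 2.32 Ω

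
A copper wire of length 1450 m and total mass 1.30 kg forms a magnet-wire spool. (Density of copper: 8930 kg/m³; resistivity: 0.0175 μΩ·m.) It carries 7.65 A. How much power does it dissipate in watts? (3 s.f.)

ρ = 0.0175 μΩ·m = 1.75×10^-8 Ω·m
A = m/(density·L) = 1.3/(8930×1450) = 1.0040e-07 m²
R = ρL/A = (1.75×10^-8)(1450)/(1.0040e-07) = 252.7 Ω
P = I²R = (7.65)² × 252.7 = 14800 W

14800 W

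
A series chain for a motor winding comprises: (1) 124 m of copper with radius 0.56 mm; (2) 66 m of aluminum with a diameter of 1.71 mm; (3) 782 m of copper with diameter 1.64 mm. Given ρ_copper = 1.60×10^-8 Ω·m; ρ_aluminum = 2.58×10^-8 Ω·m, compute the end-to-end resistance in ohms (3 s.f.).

8.68 Ω

Seg 1: A = πr² = π(5.6000e-04 m)² = 9.852e-07 m²
R_1 = (1.60×10^-8)(124)/(9.852e-07) = 2.014 Ω
Seg 2: A = π(d/2)² = π(8.5500e-04 m)² = 2.297e-06 m²
R_2 = (2.58×10^-8)(66)/(2.297e-06) = 0.7414 Ω
Seg 3: A = π(d/2)² = π(8.2000e-04 m)² = 2.112e-06 m²
R_3 = (1.60×10^-8)(782)/(2.112e-06) = 5.923 Ω
R_total = R_1 + R_2 + R_3 = 8.68 Ω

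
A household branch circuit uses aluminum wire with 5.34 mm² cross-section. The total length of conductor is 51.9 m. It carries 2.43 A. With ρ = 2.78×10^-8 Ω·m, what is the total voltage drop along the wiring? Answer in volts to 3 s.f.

A = 5.34 mm² = 5.340e-06 m²
R = ρL/A = (2.78×10^-8)(51.9)/(5.340e-06) = 0.2702 Ω
V = IR = 2.43 × 0.2702 = 0.657 V

0.657 V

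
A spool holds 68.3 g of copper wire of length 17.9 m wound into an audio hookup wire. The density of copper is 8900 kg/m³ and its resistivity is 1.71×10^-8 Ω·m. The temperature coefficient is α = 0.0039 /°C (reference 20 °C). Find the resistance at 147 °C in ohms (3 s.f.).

1.07 Ω

A = m/(density·L) = 0.0683/(8900×17.9) = 4.2872e-07 m²
R = ρL/A = (1.71×10^-8)(17.9)/(4.2872e-07) = 0.714 Ω
R(147 °C) = 0.714 × (1 + 0.0039×127) = 1.07 Ω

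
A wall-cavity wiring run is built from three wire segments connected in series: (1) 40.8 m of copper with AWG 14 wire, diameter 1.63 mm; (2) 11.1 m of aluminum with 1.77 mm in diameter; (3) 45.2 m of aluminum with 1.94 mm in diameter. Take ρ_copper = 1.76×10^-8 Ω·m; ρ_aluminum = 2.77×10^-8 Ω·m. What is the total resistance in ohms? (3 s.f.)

0.893 Ω

Seg 1: A = π(1.63/2 mm)² = π(8.1500e-04 m)² = 2.087e-06 m²
R_1 = (1.76×10^-8)(40.8)/(2.087e-06) = 0.3441 Ω
Seg 2: A = π(d/2)² = π(8.8500e-04 m)² = 2.461e-06 m²
R_2 = (2.77×10^-8)(11.1)/(2.461e-06) = 0.125 Ω
Seg 3: A = π(d/2)² = π(9.7000e-04 m)² = 2.956e-06 m²
R_3 = (2.77×10^-8)(45.2)/(2.956e-06) = 0.4236 Ω
R_total = R_1 + R_2 + R_3 = 0.893 Ω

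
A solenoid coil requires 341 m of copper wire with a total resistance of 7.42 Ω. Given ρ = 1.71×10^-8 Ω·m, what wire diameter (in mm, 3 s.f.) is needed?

1.00 mm

A = ρL/R = (1.71×10^-8)(341)/(7.42) = 7.859e-07 m²
d = 2√(A/π) = 1.000e-03 m = 1.00 mm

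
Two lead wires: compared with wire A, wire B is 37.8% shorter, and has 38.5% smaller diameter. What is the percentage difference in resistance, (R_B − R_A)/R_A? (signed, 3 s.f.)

64.5%

R ∝ L/d², so R_B/R_A = (1 − 37.8/100) × (1 − 38.5/100)⁻²
= 0.622 × 2.644 = 1.645
(R_B − R_A)/R_A = 1.645 − 1 = 64.5%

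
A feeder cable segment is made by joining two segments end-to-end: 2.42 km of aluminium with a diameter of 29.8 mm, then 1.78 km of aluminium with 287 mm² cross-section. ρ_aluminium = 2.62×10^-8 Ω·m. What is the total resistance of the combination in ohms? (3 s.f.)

Segment 1: A = π(d/2)² = π(1.4900e-02 m)² = 6.975e-04 m²
R₁ = ρL/A = (2.62×10^-8)(2420)/(6.975e-04) = 0.09091 Ω
Segment 2: A = 287 mm² = 2.870e-04 m²
R₂ = (2.62×10^-8)(1780)/(2.870e-04) = 0.1625 Ω
R = R₁ + R₂ = 0.253 Ω

0.253 Ω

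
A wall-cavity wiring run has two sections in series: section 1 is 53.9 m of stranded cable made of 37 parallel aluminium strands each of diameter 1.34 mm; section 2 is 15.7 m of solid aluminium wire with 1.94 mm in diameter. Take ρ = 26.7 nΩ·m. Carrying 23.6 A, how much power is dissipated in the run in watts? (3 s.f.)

94.3 W

ρ = 26.7 nΩ·m = 2.67×10^-8 Ω·m
Section 1: A_strand = π(6.7000e-04)² = 1.410e-06 m²; R₁ = ρL/(N·A_s) = (2.67×10^-8)(53.9)/(37×1.410e-06) = 0.02758 Ω
Section 2: A = π(d/2)² = π(9.7000e-04 m)² = 2.956e-06 m²
R₂ = (2.67×10^-8)(15.7)/(2.956e-06) = 0.1418 Ω
R = R₁ + R₂ = 0.1694 Ω
P = I²R = (23.6)² × 0.1694 = 94.3 W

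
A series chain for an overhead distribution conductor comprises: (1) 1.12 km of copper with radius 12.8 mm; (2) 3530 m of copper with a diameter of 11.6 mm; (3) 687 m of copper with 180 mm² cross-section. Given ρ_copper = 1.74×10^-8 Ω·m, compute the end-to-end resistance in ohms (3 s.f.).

0.685 Ω

Seg 1: A = πr² = π(1.2800e-02 m)² = 5.147e-04 m²
R_1 = (1.74×10^-8)(1120)/(5.147e-04) = 0.03786 Ω
Seg 2: A = π(d/2)² = π(5.8000e-03 m)² = 1.057e-04 m²
R_2 = (1.74×10^-8)(3530)/(1.057e-04) = 0.5812 Ω
Seg 3: A = 180 mm² = 1.800e-04 m²
R_3 = (1.74×10^-8)(687)/(1.800e-04) = 0.06641 Ω
R_total = R_1 + R_2 + R_3 = 0.685 Ω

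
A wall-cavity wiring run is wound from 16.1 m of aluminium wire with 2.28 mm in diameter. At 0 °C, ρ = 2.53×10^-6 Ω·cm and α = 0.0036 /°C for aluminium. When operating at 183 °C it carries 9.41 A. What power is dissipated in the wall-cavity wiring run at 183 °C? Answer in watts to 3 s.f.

14.7 W

ρ = 2.53×10^-6 Ω·cm = 2.53×10^-8 Ω·m
A = π(d/2)² = π(1.1400e-03 m)² = 4.083e-06 m²
R₍0₎ = ρL/A = (2.53×10^-8)(16.1)/(4.083e-06) = 0.09977 Ω
R₍183₎ = R₍0₎(1 + αΔT) = 0.09977 × (1 + 0.0036×183) = 0.1655 Ω
P = I²R = (9.41)² × 0.1655 = 14.7 W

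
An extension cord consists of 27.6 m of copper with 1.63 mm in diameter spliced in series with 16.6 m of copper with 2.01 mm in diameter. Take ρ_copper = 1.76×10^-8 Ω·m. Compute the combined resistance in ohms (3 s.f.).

0.325 Ω

Segment 1: A = π(d/2)² = π(8.1500e-04 m)² = 2.087e-06 m²
R₁ = ρL/A = (1.76×10^-8)(27.6)/(2.087e-06) = 0.2328 Ω
Segment 2: A = π(d/2)² = π(1.0050e-03 m)² = 3.173e-06 m²
R₂ = (1.76×10^-8)(16.6)/(3.173e-06) = 0.09207 Ω
R = R₁ + R₂ = 0.325 Ω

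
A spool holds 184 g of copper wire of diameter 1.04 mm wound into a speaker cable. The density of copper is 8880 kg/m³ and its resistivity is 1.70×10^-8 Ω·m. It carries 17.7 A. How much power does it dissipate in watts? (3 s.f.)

A = π(d/2)² = π(5.2000e-04 m)² = 8.4949e-07 m²
L = m/(density·A) = 0.184/(8880×8.4949e-07) = 24.39 m
R = ρL/A = (1.70×10^-8)(24.39)/(8.4949e-07) = 0.4881 Ω
P = I²R = (17.7)² × 0.4881 = 153 W

153 W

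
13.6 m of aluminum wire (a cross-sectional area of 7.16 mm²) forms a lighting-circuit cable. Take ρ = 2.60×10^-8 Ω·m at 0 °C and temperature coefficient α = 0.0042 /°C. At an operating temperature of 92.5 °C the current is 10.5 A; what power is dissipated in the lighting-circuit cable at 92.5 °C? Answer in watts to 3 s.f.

7.56 W

A = 7.16 mm² = 7.160e-06 m²
R₍0₎ = ρL/A = (2.60×10^-8)(13.6)/(7.160e-06) = 0.04939 Ω
R₍92.5₎ = R₍0₎(1 + αΔT) = 0.04939 × (1 + 0.0042×92.5) = 0.06857 Ω
P = I²R = (10.5)² × 0.06857 = 7.56 W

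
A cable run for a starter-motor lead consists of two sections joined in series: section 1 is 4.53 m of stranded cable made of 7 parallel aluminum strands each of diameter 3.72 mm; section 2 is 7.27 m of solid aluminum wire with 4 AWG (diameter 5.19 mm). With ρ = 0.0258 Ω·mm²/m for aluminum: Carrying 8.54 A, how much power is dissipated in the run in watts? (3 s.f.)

ρ = 0.0258 Ω·mm²/m = 2.58×10^-8 Ω·m
Section 1: A_strand = π(1.8600e-03)² = 1.087e-05 m²; R₁ = ρL/(N·A_s) = (2.58×10^-8)(4.53)/(7×1.087e-05) = 0.001536 Ω
Section 2: A = π(5.19/2 mm)² = π(2.5950e-03 m)² = 2.116e-05 m²
R₂ = (2.58×10^-8)(7.27)/(2.116e-05) = 0.008866 Ω
R = R₁ + R₂ = 0.0104 Ω
P = I²R = (8.54)² × 0.0104 = 0.759 W

0.759 W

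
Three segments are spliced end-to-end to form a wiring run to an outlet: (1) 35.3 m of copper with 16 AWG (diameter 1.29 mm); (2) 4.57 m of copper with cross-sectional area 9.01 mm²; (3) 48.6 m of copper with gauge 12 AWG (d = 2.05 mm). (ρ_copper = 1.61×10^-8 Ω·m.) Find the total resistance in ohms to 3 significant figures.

0.680 Ω

Seg 1: A = π(1.29/2 mm)² = π(6.4500e-04 m)² = 1.307e-06 m²
R_1 = (1.61×10^-8)(35.3)/(1.307e-06) = 0.4348 Ω
Seg 2: A = 9.01 mm² = 9.010e-06 m²
R_2 = (1.61×10^-8)(4.57)/(9.010e-06) = 0.008166 Ω
Seg 3: A = π(2.05/2 mm)² = π(1.0250e-03 m)² = 3.301e-06 m²
R_3 = (1.61×10^-8)(48.6)/(3.301e-06) = 0.2371 Ω
R_total = R_1 + R_2 + R_3 = 0.680 Ω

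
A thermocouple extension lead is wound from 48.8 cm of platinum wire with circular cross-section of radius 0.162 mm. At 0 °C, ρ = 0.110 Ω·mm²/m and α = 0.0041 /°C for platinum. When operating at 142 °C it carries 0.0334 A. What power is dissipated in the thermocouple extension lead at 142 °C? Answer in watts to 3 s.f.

0.00115 W

ρ = 0.110 Ω·mm²/m = 1.10×10^-7 Ω·m
A = πr² = π(1.6200e-04 m)² = 8.245e-08 m²
R₍0₎ = ρL/A = (1.10×10^-7)(0.488)/(8.245e-08) = 0.6511 Ω
R₍142₎ = R₍0₎(1 + αΔT) = 0.6511 × (1 + 0.0041×142) = 1.03 Ω
P = I²R = (0.0334)² × 1.03 = 0.00115 W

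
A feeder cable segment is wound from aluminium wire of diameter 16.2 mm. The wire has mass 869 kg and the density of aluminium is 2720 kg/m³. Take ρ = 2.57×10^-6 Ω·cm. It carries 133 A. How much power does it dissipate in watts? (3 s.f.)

ρ = 2.57×10^-6 Ω·cm = 2.57×10^-8 Ω·m
A = π(d/2)² = π(8.1000e-03 m)² = 2.0612e-04 m²
L = m/(density·A) = 869/(2720×2.0612e-04) = 1550 m
R = ρL/A = (2.57×10^-8)(1550)/(2.0612e-04) = 0.1933 Ω
P = I²R = (133)² × 0.1933 = 3420 W

3420 W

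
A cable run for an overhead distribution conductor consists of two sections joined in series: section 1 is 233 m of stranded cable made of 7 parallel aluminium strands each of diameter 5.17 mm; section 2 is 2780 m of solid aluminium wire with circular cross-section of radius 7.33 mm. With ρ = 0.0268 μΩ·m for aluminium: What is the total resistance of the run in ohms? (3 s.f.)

0.484 Ω

ρ = 0.0268 μΩ·m = 2.68×10^-8 Ω·m
Section 1: A_strand = π(2.5850e-03)² = 2.099e-05 m²; R₁ = ρL/(N·A_s) = (2.68×10^-8)(233)/(7×2.099e-05) = 0.04249 Ω
Section 2: A = πr² = π(7.3300e-03 m)² = 1.688e-04 m²
R₂ = (2.68×10^-8)(2780)/(1.688e-04) = 0.4414 Ω
R = R₁ + R₂ = 0.484 Ω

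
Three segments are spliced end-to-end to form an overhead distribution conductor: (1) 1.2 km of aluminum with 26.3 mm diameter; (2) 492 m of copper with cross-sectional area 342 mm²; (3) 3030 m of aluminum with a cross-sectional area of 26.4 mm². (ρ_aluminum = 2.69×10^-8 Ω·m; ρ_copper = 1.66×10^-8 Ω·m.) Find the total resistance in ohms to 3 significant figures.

Seg 1: A = π(d/2)² = π(1.3150e-02 m)² = 5.433e-04 m²
R_1 = (2.69×10^-8)(1200)/(5.433e-04) = 0.05942 Ω
Seg 2: A = 342 mm² = 3.420e-04 m²
R_2 = (1.66×10^-8)(492)/(3.420e-04) = 0.02388 Ω
Seg 3: A = 26.4 mm² = 2.640e-05 m²
R_3 = (2.69×10^-8)(3030)/(2.640e-05) = 3.087 Ω
R_total = R_1 + R_2 + R_3 = 3.17 Ω

3.17 Ω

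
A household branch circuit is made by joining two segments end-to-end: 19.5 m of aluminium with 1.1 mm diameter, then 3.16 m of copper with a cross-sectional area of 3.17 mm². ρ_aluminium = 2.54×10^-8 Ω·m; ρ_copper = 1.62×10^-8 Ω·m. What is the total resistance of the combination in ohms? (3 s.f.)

0.537 Ω

Segment 1: A = π(d/2)² = π(5.5000e-04 m)² = 9.503e-07 m²
R₁ = ρL/A = (2.54×10^-8)(19.5)/(9.503e-07) = 0.5212 Ω
Segment 2: A = 3.17 mm² = 3.170e-06 m²
R₂ = (1.62×10^-8)(3.16)/(3.170e-06) = 0.01615 Ω
R = R₁ + R₂ = 0.537 Ω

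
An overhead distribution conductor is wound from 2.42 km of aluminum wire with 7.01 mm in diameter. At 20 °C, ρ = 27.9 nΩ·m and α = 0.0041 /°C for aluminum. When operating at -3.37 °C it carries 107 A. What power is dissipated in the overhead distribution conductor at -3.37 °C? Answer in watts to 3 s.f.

ρ = 27.9 nΩ·m = 2.79×10^-8 Ω·m
A = π(d/2)² = π(3.5050e-03 m)² = 3.859e-05 m²
R₍20₎ = ρL/A = (2.79×10^-8)(2420)/(3.859e-05) = 1.749 Ω
R₍-3.37₎ = R₍20₎(1 + αΔT) = 1.749 × (1 + 0.0041×-23.4) = 1.582 Ω
P = I²R = (107)² × 1.582 = 18100 W

18100 W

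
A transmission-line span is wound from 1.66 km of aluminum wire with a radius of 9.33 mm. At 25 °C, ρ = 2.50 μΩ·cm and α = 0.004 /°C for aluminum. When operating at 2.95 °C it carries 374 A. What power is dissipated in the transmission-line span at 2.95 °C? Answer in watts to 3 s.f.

ρ = 2.50 μΩ·cm = 2.50×10^-8 Ω·m
A = πr² = π(9.3300e-03 m)² = 2.735e-04 m²
R₍25₎ = ρL/A = (2.50×10^-8)(1660)/(2.735e-04) = 0.1518 Ω
R₍2.95₎ = R₍25₎(1 + αΔT) = 0.1518 × (1 + 0.004×-22.1) = 0.1384 Ω
P = I²R = (374)² × 0.1384 = 19400 W

19400 W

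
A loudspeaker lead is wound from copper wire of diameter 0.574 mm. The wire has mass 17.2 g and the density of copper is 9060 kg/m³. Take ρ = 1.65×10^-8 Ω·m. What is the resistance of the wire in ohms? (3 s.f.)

0.468 Ω

A = π(d/2)² = π(2.8700e-04 m)² = 2.5877e-07 m²
L = m/(density·A) = 0.0172/(9060×2.5877e-07) = 7.336 m
R = ρL/A = (1.65×10^-8)(7.336)/(2.5877e-07) = 0.468 Ω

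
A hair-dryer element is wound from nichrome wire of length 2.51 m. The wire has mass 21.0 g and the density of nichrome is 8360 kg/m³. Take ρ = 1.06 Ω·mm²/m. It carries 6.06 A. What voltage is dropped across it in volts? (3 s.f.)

16.1 V

ρ = 1.06 Ω·mm²/m = 1.06×10^-6 Ω·m
A = m/(density·L) = 0.021/(8360×2.51) = 1.0008e-06 m²
R = ρL/A = (1.06×10^-6)(2.51)/(1.0008e-06) = 2.659 Ω
V = IR = 6.06 × 2.659 = 16.1 V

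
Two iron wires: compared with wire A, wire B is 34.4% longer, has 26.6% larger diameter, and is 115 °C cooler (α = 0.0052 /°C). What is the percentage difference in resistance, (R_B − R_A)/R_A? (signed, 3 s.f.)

R ∝ ρL/d² with ρ ∝ (1+αΔT), so R_B/R_A = (1 + 34.4/100) × (1 + 26.6/100)⁻² × (1 − 0.0052×115)
= 1.344 × 0.6239 × 0.402 = 0.3371
(R_B − R_A)/R_A = 0.3371 − 1 = -66.3%

-66.3%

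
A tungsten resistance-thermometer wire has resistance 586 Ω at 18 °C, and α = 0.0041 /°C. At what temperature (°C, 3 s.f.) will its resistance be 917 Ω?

156 °C

R = R₀(1 + α(T − T₀)) ⇒ T = T₀ + (R/R₀ − 1)/α
T = 18 + (917/586 − 1)/0.0041 = 18 + (0.5648)/0.0041 = 156 °C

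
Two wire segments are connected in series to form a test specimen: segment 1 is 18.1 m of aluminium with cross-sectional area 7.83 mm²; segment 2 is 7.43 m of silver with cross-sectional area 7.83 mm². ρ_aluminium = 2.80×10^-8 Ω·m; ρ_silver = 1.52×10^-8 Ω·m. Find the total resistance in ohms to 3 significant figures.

0.0791 Ω

Segment 1: A = 7.83 mm² = 7.830e-06 m²
R₁ = ρL/A = (2.80×10^-8)(18.1)/(7.830e-06) = 0.06473 Ω
R₂ = (1.52×10^-8)(7.43)/(7.830e-06) = 0.01442 Ω
R = R₁ + R₂ = 0.0791 Ω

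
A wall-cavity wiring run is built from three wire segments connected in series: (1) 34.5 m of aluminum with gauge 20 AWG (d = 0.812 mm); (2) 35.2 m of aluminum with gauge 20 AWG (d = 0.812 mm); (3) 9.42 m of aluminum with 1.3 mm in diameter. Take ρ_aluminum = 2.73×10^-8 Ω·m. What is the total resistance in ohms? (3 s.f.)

3.87 Ω

Seg 1: A = π(0.812/2 mm)² = π(4.0600e-04 m)² = 5.178e-07 m²
R_1 = (2.73×10^-8)(34.5)/(5.178e-07) = 1.819 Ω
Seg 2: A = π(0.812/2 mm)² = π(4.0600e-04 m)² = 5.178e-07 m²
R_2 = (2.73×10^-8)(35.2)/(5.178e-07) = 1.856 Ω
Seg 3: A = π(d/2)² = π(6.5000e-04 m)² = 1.327e-06 m²
R_3 = (2.73×10^-8)(9.42)/(1.327e-06) = 0.1937 Ω
R_total = R_1 + R_2 + R_3 = 3.87 Ω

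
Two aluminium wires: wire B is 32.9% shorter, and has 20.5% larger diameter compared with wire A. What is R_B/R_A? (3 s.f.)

R ∝ L/d², so R_B/R_A = (1 − 32.9/100) × (1 + 20.5/100)⁻²
= 0.671 × 0.6887 = 0.462

0.462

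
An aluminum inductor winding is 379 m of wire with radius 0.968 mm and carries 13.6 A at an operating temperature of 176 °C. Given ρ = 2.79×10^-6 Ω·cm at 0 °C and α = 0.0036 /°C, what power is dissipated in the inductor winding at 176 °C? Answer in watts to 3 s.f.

1090 W

ρ = 2.79×10^-6 Ω·cm = 2.79×10^-8 Ω·m
A = πr² = π(9.6800e-04 m)² = 2.944e-06 m²
R₍0₎ = ρL/A = (2.79×10^-8)(379)/(2.944e-06) = 3.592 Ω
R₍176₎ = R₍0₎(1 + αΔT) = 3.592 × (1 + 0.0036×176) = 5.868 Ω
P = I²R = (13.6)² × 5.868 = 1090 W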